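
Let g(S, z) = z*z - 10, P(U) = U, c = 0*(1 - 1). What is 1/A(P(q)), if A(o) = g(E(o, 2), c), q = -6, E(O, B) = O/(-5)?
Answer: -⅒ ≈ -0.10000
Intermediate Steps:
E(O, B) = -O/5 (E(O, B) = O*(-⅕) = -O/5)
c = 0 (c = 0*0 = 0)
g(S, z) = -10 + z² (g(S, z) = z² - 10 = -10 + z²)
A(o) = -10 (A(o) = -10 + 0² = -10 + 0 = -10)
1/A(P(q)) = 1/(-10) = -⅒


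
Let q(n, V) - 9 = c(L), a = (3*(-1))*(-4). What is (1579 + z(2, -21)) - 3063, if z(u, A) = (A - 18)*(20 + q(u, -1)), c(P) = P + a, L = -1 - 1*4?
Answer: -2888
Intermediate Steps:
a = 12 (a = -3*(-4) = 12)
L = -5 (L = -1 - 4 = -5)
c(P) = 12 + P (c(P) = P + 12 = 12 + P)
q(n, V) = 16 (q(n, V) = 9 + (12 - 5) = 9 + 7 = 16)
z(u, A) = -648 + 36*A (z(u, A) = (A - 18)*(20 + 16) = (-18 + A)*36 = -648 + 36*A)
(1579 + z(2, -21)) - 3063 = (1579 + (-648 + 36*(-21))) - 3063 = (1579 + (-648 - 756)) - 3063 = (1579 - 1404) - 3063 = 175 - 3063 = -2888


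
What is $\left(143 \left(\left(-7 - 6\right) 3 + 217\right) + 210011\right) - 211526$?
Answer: $23939$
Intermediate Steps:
$\left(143 \left(\left(-7 - 6\right) 3 + 217\right) + 210011\right) - 211526 = \left(143 \left(\left(-13\right) 3 + 217\right) + 210011\right) - 211526 = \left(143 \left(-39 + 217\right) + 210011\right) - 211526 = \left(143 \cdot 178 + 210011\right) - 211526 = \left(25454 + 210011\right) - 211526 = 235465 - 211526 = 23939$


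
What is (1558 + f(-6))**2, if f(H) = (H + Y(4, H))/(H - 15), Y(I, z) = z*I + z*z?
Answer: 118897216/49 ≈ 2.4265e+6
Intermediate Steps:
Y(I, z) = z**2 + I*z (Y(I, z) = I*z + z**2 = z**2 + I*z)
f(H) = (H + H*(4 + H))/(-15 + H) (f(H) = (H + H*(4 + H))/(H - 15) = (H + H*(4 + H))/(-15 + H))
(1558 + f(-6))**2 = (1558 - 6*(5 - 6)/(-15 - 6))**2 = (1558 - 6*(-1)/(-21))**2 = (1558 - 6*(-1/21)*(-1))**2 = (1558 - 2/7)**2 = (10904/7)**2 = 118897216/49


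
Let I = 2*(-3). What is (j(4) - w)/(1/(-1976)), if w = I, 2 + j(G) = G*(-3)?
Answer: 15808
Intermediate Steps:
j(G) = -2 - 3*G (j(G) = -2 + G*(-3) = -2 - 3*G)
I = -6
w = -6
(j(4) - w)/(1/(-1976)) = ((-2 - 3*4) - 1*(-6))/(1/(-1976)) = ((-2 - 12) + 6)/(-1/1976) = -1976*(-14 + 6) = -1976*(-8) = 15808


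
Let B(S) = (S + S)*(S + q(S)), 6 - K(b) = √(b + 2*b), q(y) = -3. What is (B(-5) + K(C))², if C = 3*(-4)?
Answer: 7360 - 1032*I ≈ 7360.0 - 1032.0*I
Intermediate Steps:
C = -12
K(b) = 6 - √3*√b (K(b) = 6 - √(b + 2*b) = 6 - √(3*b) = 6 - √3*√b)
B(S) = 2*S*(-3 + S) (B(S) = (S + S)*(S - 3) = (2*S)*(-3 + S) = 2*S*(-3 + S))
(B(-5) + K(C))² = (2*(-5)*(-3 - 5) + (6 - √3*√(-12)))² = (2*(-5)*(-8) + (6 - √3*2*I*√3))² = (80 + (6 - 6*I))² = (86 - 6*I)²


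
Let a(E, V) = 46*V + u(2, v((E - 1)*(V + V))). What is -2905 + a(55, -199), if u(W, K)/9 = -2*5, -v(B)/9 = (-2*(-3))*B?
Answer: -12149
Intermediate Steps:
v(B) = -54*B (v(B) = -9*(-2*(-3))*B = -54*B)
u(W, K) = -90 (u(W, K) = 9*(-2*5) = 9*(-10) = -90)
a(E, V) = -90 + 46*V (a(E, V) = 46*V - 90 = -90 + 46*V)
-2905 + a(55, -199) = -2905 + (-90 + 46*(-199)) = -2905 + (-90 - 9154) = -2905 - 9244 = -12149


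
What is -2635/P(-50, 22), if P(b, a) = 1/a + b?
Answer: 57970/1099 ≈ 52.748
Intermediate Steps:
P(b, a) = b + 1/a
-2635/P(-50, 22) = -2635/(-50 + 1/22) = -2635/(-1099/22) = -2635*(-22/1099) = 57970/1099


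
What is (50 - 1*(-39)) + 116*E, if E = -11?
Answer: -1187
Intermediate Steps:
(50 - 1*(-39)) + 116*E = (50 - 1*(-39)) + 116*(-11) = (50 + 39) - 1276 = 89 - 1276 = -1187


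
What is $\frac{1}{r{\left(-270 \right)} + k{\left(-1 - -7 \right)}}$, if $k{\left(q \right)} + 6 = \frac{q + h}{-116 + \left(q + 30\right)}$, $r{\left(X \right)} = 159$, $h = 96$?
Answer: $\frac{40}{6069} \approx 0.0065909$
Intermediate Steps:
$k{\left(q \right)} = -6 + \frac{96 + q}{-86 + q}$ ($k{\left(q \right)} = -6 + \frac{q + 96}{-116 + \left(q + 30\right)} = -6 + \frac{96 + q}{-116 + \left(30 + q\right)} = -6 + \frac{96 + q}{-86 + q}$)
$\frac{1}{r{\left(-270 \right)} + k{\left(-1 - -7 \right)}} = \frac{1}{159 + \frac{612 - 5 \left(-1 - -7\right)}{-86 - -6}} = \frac{1}{159 + \frac{612 - 5 \left(-1 + 7\right)}{-86 + \left(-1 + 7\right)}} = \frac{1}{159 + \frac{612 - 30}{-86 + 6}} = \frac{1}{159 + \frac{612 - 30}{-80}} = \frac{1}{159 - \frac{291}{40}} = \frac{1}{\frac{6069}{40}} = \frac{40}{6069}$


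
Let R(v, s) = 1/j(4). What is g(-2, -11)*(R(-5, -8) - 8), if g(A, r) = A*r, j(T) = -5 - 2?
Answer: -1254/7 ≈ -179.14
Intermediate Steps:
j(T) = -7
R(v, s) = -1/7 (R(v, s) = 1/(-7) = -1/7)
g(-2, -11)*(R(-5, -8) - 8) = (-2*(-11))*(-1/7 - 8) = 22*(-57/7) = -1254/7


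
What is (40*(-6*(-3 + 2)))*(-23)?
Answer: -5520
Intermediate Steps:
(40*(-6*(-3 + 2)))*(-23) = (40*(-6*(-1)))*(-23) = (40*6)*(-23) = 240*(-23) = -5520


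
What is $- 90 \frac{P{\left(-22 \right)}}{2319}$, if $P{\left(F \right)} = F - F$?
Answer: $0$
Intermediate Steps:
$P{\left(F \right)} = 0$
$- 90 \frac{P{\left(-22 \right)}}{2319} = - 90 \cdot \frac{0}{2319} = - 90 \cdot 0 \cdot \frac{1}{2319} = \left(-90\right) 0 = 0$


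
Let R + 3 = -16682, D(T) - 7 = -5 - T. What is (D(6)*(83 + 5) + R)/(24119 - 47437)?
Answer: 17037/23318 ≈ 0.73064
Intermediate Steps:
D(T) = 2 - T (D(T) = 7 + (-5 - T) = 2 - T)
R = -16685 (R = -3 - 16682 = -16685)
(D(6)*(83 + 5) + R)/(24119 - 47437) = ((2 - 1*6)*(83 + 5) - 16685)/(24119 - 47437) = ((2 - 6)*88 - 16685)/(-23318) = (-4*88 - 16685)*(-1/23318) = (-352 - 16685)*(-1/23318) = -17037*(-1/23318) = 17037/23318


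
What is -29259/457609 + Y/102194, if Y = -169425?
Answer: -80520499071/46764894146 ≈ -1.7218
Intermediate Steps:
-29259/457609 + Y/102194 = -29259/457609 - 169425/102194 = -80520499071/46764894146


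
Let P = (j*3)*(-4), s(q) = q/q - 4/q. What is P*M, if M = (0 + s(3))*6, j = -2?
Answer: -48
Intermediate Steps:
s(q) = 1 - 4/q
M = -2 (M = (0 + (-4 + 3)/3)*6 = (0 + (⅓)*(-1))*6 = (0 - ⅓)*6 = -⅓*6 = -2)
P = 24 (P = -2*3*(-4) = -6*(-4) = 24)
P*M = 24*(-2) = -48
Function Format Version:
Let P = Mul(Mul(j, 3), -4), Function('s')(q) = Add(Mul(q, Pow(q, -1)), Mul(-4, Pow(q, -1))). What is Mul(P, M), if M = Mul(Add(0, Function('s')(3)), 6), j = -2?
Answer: -48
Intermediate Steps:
Function('s')(q) = Add(1, Mul(-4, Pow(q, -1)))
M = -2 (M = Mul(Add(0, Mul(Pow(3, -1), Add(-4, 3))), 6) = Mul(Add(0, Mul(Rational(1, 3), -1)), 6) = Mul(Add(0, Rational(-1, 3)), 6) = Mul(Rational(-1, 3), 6) = -2)
P = 24 (P = Mul(Mul(-2, 3), -4) = Mul(-6, -4) = 24)
Mul(P, M) = Mul(24, -2) = -48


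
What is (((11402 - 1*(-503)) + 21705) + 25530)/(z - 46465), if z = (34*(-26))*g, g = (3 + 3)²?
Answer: -59140/78289 ≈ -0.75541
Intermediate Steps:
g = 36 (g = 6² = 36)
z = -31824 (z = (34*(-26))*36 = -884*36 = -31824)
(((11402 - 1*(-503)) + 21705) + 25530)/(z - 46465) = (((11402 - 1*(-503)) + 21705) + 25530)/(-31824 - 46465) = (((11402 + 503) + 21705) + 25530)/(-78289) = ((11905 + 21705) + 25530)*(-1/78289) = (33610 + 25530)*(-1/78289) = 59140*(-1/78289) = -59140/78289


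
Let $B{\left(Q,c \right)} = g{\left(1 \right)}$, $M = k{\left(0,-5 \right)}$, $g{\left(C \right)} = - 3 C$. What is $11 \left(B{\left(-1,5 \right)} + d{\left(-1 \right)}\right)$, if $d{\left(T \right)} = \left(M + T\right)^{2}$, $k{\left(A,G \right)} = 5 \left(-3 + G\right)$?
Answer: $18458$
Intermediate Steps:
$k{\left(A,G \right)} = -15 + 5 G$
$M = -40$ ($M = -15 + 5 \left(-5\right) = -15 - 25 = -40$)
$B{\left(Q,c \right)} = -3$ ($B{\left(Q,c \right)} = \left(-3\right) 1 = -3$)
$d{\left(T \right)} = \left(-40 + T\right)^{2}$
$11 \left(B{\left(-1,5 \right)} + d{\left(-1 \right)}\right) = 11 \left(-3 + \left(-40 - 1\right)^{2}\right) = 11 \left(-3 + \left(-41\right)^{2}\right) = 11 \left(-3 + 1681\right) = 11 \cdot 1678 = 18458$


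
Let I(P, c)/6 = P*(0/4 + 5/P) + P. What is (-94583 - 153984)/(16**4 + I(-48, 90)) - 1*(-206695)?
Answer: 13492387643/65278 ≈ 2.0669e+5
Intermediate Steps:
I(P, c) = 30 + 6*P (I(P, c) = 6*(P*(0/4 + 5/P) + P) = 6*(P*(0*(1/4) + 5/P) + P) = 6*(P*(0 + 5/P) + P) = 6*(P*(5/P) + P) = 6*(5 + P) = 30 + 6*P)
(-94583 - 153984)/(16**4 + I(-48, 90)) - 1*(-206695) = (-94583 - 153984)/(16**4 + (30 + 6*(-48))) - 1*(-206695) = -248567/(65536 + (30 - 288)) + 206695 = -248567/(65536 - 258) + 206695 = -248567/65278 + 206695 = 13492387643/65278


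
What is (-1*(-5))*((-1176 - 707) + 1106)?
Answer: -3885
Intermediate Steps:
(-1*(-5))*((-1176 - 707) + 1106) = 5*(-1883 + 1106) = 5*(-777) = -3885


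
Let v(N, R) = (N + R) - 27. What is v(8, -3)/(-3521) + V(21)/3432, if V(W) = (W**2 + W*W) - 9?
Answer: 1049779/4028024 ≈ 0.26062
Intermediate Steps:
V(W) = -9 + 2*W**2 (V(W) = (W**2 + W**2) - 9 = 2*W**2 - 9 = -9 + 2*W**2)
v(N, R) = -27 + N + R
v(8, -3)/(-3521) + V(21)/3432 = (-27 + 8 - 3)/(-3521) + (-9 + 2*21**2)/3432 = -22*(-1/3521) + (-9 + 2*441)*(1/3432) = 22/3521 + (-9 + 882)*(1/3432) = 22/3521 + 873*(1/3432) = 22/3521 + 291/1144 = 1049779/4028024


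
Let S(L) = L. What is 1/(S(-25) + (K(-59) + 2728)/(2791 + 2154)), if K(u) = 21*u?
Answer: -4945/122136 ≈ -0.040488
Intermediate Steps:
1/(S(-25) + (K(-59) + 2728)/(2791 + 2154)) = 1/(-25 + (21*(-59) + 2728)/(2791 + 2154)) = 1/(-25 + (-1239 + 2728)/4945) = 1/(-25 + 1489*(1/4945)) = 1/(-25 + 1489/4945) = 1/(-122136/4945) = -4945/122136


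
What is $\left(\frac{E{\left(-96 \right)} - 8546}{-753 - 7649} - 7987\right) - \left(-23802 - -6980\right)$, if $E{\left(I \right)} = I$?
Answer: $\frac{37120156}{4201} \approx 8836.0$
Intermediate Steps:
$\left(\frac{E{\left(-96 \right)} - 8546}{-753 - 7649} - 7987\right) - \left(-23802 - -6980\right) = \left(\frac{-96 - 8546}{-753 - 7649} - 7987\right) - \left(-23802 - -6980\right) = \left(- \frac{8642}{-8402} - 7987\right) - \left(-23802 + 6980\right) = \left(\left(-8642\right) \left(- \frac{1}{8402}\right) - 7987\right) - -16822 = \left(\frac{4321}{4201} - 7987\right) + 16822 = - \frac{33549066}{4201} + 16822 = \frac{37120156}{4201}$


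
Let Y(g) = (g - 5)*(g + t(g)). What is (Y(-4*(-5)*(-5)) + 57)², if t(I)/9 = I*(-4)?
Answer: 135014358249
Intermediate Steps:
t(I) = -36*I (t(I) = 9*(I*(-4)) = 9*(-4*I) = -36*I)
Y(g) = -35*g*(-5 + g) (Y(g) = (g - 5)*(g - 36*g) = (-5 + g)*(-35*g) = -35*g*(-5 + g))
(Y(-4*(-5)*(-5)) + 57)² = (35*(-4*(-5)*(-5))*(5 - (-4*(-5))*(-5)) + 57)² = (35*(20*(-5))*(5 - 20*(-5)) + 57)² = (35*(-100)*(5 - 1*(-100)) + 57)² = (35*(-100)*(5 + 100) + 57)² = (35*(-100)*105 + 57)² = (-367500 + 57)² = (-367443)² = 135014358249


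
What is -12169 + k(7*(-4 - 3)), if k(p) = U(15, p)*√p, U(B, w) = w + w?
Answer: -12169 - 686*I ≈ -12169.0 - 686.0*I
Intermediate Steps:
U(B, w) = 2*w
k(p) = 2*p^(3/2) (k(p) = (2*p)*√p = 2*p^(3/2))
-12169 + k(7*(-4 - 3)) = -12169 + 2*(7*(-4 - 3))^(3/2) = -12169 + 2*(7*(-7))^(3/2) = -12169 + 2*(-49)^(3/2) = -12169 + 2*(-343*I) = -12169 - 686*I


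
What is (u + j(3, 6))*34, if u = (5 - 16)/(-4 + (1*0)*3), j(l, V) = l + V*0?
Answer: 391/2 ≈ 195.50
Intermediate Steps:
j(l, V) = l (j(l, V) = l + 0 = l)
u = 11/4 (u = -11/(-4 + 0*3) = -11/(-4 + 0) = -11/(-4) = -11*(-¼) = 11/4 ≈ 2.7500)
(u + j(3, 6))*34 = (11/4 + 3)*34 = (23/4)*34 = 391/2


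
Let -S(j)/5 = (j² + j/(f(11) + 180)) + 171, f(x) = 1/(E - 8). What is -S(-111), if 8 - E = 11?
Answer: 123602235/1979 ≈ 62457.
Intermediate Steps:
E = -3 (E = 8 - 1*11 = 8 - 11 = -3)
f(x) = -1/11 (f(x) = 1/(-3 - 8) = 1/(-11) = -1/11)
S(j) = -855 - 5*j² - 55*j/1979 (S(j) = -5*((j² + j/(-1/11 + 180)) + 171) = -5*((j² + j/(1979/11)) + 171) = -5*((j² + 11*j/1979) + 171) = -5*(171 + j² + 11*j/1979) = -855 - 5*j² - 55*j/1979)
-S(-111) = -(-855 - 5*(-111)² - 55/1979*(-111)) = -(-855 - 5*12321 + 6105/1979) = -(-855 - 61605 + 6105/1979) = -1*(-123602235/1979) = 123602235/1979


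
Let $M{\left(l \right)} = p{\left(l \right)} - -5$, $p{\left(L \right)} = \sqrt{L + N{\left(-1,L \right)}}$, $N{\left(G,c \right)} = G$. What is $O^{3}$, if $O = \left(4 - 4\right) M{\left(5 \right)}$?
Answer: $0$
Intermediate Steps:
$p{\left(L \right)} = \sqrt{-1 + L}$ ($p{\left(L \right)} = \sqrt{L - 1} = \sqrt{-1 + L}$)
$M{\left(l \right)} = 5 + \sqrt{-1 + l}$ ($M{\left(l \right)} = \sqrt{-1 + l} - -5 = \sqrt{-1 + l} + 5 = 5 + \sqrt{-1 + l}$)
$O = 0$ ($O = \left(4 - 4\right) \left(5 + \sqrt{-1 + 5}\right) = 0 \left(5 + \sqrt{4}\right) = 0 \left(5 + 2\right) = 0 \cdot 7 = 0$)
$O^{3} = 0^{3} = 0$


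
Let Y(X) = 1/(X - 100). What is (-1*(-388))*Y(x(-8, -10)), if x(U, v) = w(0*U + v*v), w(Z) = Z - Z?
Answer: -97/25 ≈ -3.8800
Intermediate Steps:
w(Z) = 0
x(U, v) = 0
Y(X) = 1/(-100 + X)
(-1*(-388))*Y(x(-8, -10)) = (-1*(-388))/(-100 + 0) = 388/(-100) = 388*(-1/100) = -97/25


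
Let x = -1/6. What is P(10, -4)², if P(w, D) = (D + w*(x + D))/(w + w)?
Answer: 18769/3600 ≈ 5.2136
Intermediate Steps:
x = -⅙ (x = -1*⅙ = -⅙ ≈ -0.16667)
P(w, D) = (D + w*(-⅙ + D))/(2*w) (P(w, D) = (D + w*(-⅙ + D))/(w + w) = (D + w*(-⅙ + D))/((2*w)) = (D + w*(-⅙ + D))*(1/(2*w)) = (D + w*(-⅙ + D))/(2*w))
P(10, -4)² = (-1/12 + (½)*(-4) + (½)*(-4)/10)² = (-1/12 - 2 + (½)*(-4)*(⅒))² = (-1/12 - 2 - ⅕)² = (-137/60)² = 18769/3600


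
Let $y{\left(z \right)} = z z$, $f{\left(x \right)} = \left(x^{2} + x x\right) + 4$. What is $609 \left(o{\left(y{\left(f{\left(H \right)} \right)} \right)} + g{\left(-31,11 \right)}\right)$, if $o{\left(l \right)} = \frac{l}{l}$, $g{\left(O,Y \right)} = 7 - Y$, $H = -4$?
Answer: $-1827$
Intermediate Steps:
$f{\left(x \right)} = 4 + 2 x^{2}$ ($f{\left(x \right)} = \left(x^{2} + x^{2}\right) + 4 = 2 x^{2} + 4 = 4 + 2 x^{2}$)
$y{\left(z \right)} = z^{2}$
$o{\left(l \right)} = 1$
$609 \left(o{\left(y{\left(f{\left(H \right)} \right)} \right)} + g{\left(-31,11 \right)}\right) = 609 \left(1 + \left(7 - 11\right)\right) = 609 \left(1 - 4\right) = 609 \left(-3\right) = -1827$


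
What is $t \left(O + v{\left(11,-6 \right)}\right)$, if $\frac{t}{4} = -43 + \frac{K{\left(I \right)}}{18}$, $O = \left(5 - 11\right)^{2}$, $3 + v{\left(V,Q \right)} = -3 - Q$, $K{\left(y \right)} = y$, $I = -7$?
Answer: $-6248$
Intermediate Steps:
$v{\left(V,Q \right)} = -6 - Q$ ($v{\left(V,Q \right)} = -3 - \left(3 + Q\right) = -6 - Q$)
$O = 36$ ($O = \left(5 - 11\right)^{2} = \left(-6\right)^{2} = 36$)
$t = - \frac{1562}{9}$ ($t = 4 \left(-43 - \frac{7}{18}\right) = 4 \left(- \frac{781}{18}\right) = - \frac{1562}{9} \approx -173.56$)
$t \left(O + v{\left(11,-6 \right)}\right) = - \frac{1562 \left(36 - 0\right)}{9} = - \frac{1562 \left(36 + \left(-6 + 6\right)\right)}{9} = - \frac{1562 \left(36 + 0\right)}{9} = \left(- \frac{1562}{9}\right) 36 = -6248$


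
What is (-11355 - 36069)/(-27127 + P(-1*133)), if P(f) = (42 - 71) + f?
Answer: 47424/27289 ≈ 1.7378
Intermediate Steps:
P(f) = -29 + f
(-11355 - 36069)/(-27127 + P(-1*133)) = (-11355 - 36069)/(-27127 + (-29 - 1*133)) = -47424/(-27127 + (-29 - 133)) = -47424/(-27127 - 162) = -47424/(-27289) = -47424*(-1/27289) = 47424/27289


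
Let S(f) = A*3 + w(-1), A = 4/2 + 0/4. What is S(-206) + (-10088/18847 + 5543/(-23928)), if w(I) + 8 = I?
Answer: -1698767633/450971016 ≈ -3.7669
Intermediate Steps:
w(I) = -8 + I
A = 2 (A = 4*(½) + 0*(¼) = 2 + 0 = 2)
S(f) = -3 (S(f) = 2*3 + (-8 - 1) = 6 - 9 = -3)
S(-206) + (-10088/18847 + 5543/(-23928)) = -3 + (-10088/18847 + 5543/(-23928)) = -3 + (-10088*1/18847 + 5543*(-1/23928)) = -3 + (-10088/18847 - 5543/23928) = -3 - 345854585/450971016 = -1698767633/450971016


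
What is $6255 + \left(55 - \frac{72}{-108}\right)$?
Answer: $\frac{18932}{3} \approx 6310.7$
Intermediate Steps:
$6255 + \left(55 - \frac{72}{-108}\right) = 6255 + \left(55 - - \frac{2}{3}\right) = 6255 + \left(55 + \frac{2}{3}\right) = 6255 + \frac{167}{3} = \frac{18932}{3}$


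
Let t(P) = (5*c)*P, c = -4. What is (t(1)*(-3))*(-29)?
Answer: -1740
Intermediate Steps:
t(P) = -20*P (t(P) = (5*(-4))*P = -20*P)
(t(1)*(-3))*(-29) = (-20*1*(-3))*(-29) = -20*(-3)*(-29) = 60*(-29) = -1740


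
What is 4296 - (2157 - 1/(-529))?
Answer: 1131530/529 ≈ 2139.0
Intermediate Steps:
4296 - (2157 - 1/(-529)) = 4296 - (2157 - 1*(-1/529)) = 4296 - (2157 + 1/529) = 4296 - 1*1141054/529 = 4296 - 1141054/529 = 1131530/529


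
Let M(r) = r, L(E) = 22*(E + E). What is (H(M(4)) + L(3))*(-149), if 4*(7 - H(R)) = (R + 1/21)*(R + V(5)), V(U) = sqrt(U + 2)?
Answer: -422266/21 + 12665*sqrt(7)/84 ≈ -19709.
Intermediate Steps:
L(E) = 44*E (L(E) = 22*(2*E) = 44*E)
V(U) = sqrt(2 + U)
H(R) = 7 - (1/21 + R)*(R + sqrt(7))/4 (H(R) = 7 - (R + 1/21)*(R + sqrt(2 + 5))/4 = 7 - (R + 1/21)*(R + sqrt(7))/4 = 7 - (1/21 + R)*(R + sqrt(7))/4)
(H(M(4)) + L(3))*(-149) = ((7 - 1/4*4**2 - 1/84*4 - sqrt(7)/84 - 1/4*4*sqrt(7)) + 44*3)*(-149) = ((7 - 1/4*16 - 1/21 - sqrt(7)/84 - sqrt(7)) + 132)*(-149) = ((7 - 4 - 1/21 - sqrt(7)/84 - sqrt(7)) + 132)*(-149) = ((62/21 - 85*sqrt(7)/84) + 132)*(-149) = (2834/21 - 85*sqrt(7)/84)*(-149) = -422266/21 + 12665*sqrt(7)/84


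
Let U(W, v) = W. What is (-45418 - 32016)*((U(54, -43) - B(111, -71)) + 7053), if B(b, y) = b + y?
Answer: -547226078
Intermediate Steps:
(-45418 - 32016)*((U(54, -43) - B(111, -71)) + 7053) = (-45418 - 32016)*((54 - (111 - 71)) + 7053) = -77434*((54 - 1*40) + 7053) = -77434*((54 - 40) + 7053) = -77434*(14 + 7053) = -77434*7067 = -547226078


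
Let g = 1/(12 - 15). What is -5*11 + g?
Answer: -166/3 ≈ -55.333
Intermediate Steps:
g = -1/3 (g = 1/(-3) = -1/3 ≈ -0.33333)
-5*11 + g = -5*11 - 1/3 = -55 - 1/3 = -166/3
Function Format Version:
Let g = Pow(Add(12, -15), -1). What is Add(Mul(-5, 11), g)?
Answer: Rational(-166, 3) ≈ -55.333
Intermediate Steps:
g = Rational(-1, 3) (g = Pow(-3, -1) = Rational(-1, 3) ≈ -0.33333)
Add(Mul(-5, 11), g) = Add(Mul(-5, 11), Rational(-1, 3)) = Add(-55, Rational(-1, 3)) = Rational(-166, 3)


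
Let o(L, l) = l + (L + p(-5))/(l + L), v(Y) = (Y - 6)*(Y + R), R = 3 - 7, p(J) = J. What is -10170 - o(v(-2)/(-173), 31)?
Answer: -54217402/5315 ≈ -10201.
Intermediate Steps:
R = -4
v(Y) = (-6 + Y)*(-4 + Y) (v(Y) = (Y - 6)*(Y - 4) = (-6 + Y)*(-4 + Y))
o(L, l) = l + (-5 + L)/(L + l) (o(L, l) = l + (L - 5)/(l + L) = l + (-5 + L)/(L + l))
-10170 - o(v(-2)/(-173), 31) = -10170 - (-5 + (24 + (-2)² - 10*(-2))/(-173) + 31² + ((24 + (-2)² - 10*(-2))/(-173))*31)/((24 + (-2)² - 10*(-2))/(-173) + 31) = -10170 - (-5 + (24 + 4 + 20)*(-1/173) + 961 + ((24 + 4 + 20)*(-1/173))*31)/((24 + 4 + 20)*(-1/173) + 31) = -10170 - (-5 + 48*(-1/173) + 961 + (48*(-1/173))*31)/(48*(-1/173) + 31) = -10170 - (-5 - 48/173 + 961 - 48/173*31)/(-48/173 + 31) = -10170 - (-5 - 48/173 + 961 - 1488/173)/5315/173 = -10170 - 173*163852/(5315*173) = -10170 - 1*163852/5315 = -10170 - 163852/5315 = -54217402/5315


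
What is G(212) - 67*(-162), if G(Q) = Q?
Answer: 11066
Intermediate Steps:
G(212) - 67*(-162) = 212 - 67*(-162) = 212 + 10854 = 11066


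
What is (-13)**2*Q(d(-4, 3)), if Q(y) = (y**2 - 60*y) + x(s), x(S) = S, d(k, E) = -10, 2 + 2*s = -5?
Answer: 235417/2 ≈ 1.1771e+5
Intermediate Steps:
s = -7/2 (s = -1 + (1/2)*(-5) = -1 - 5/2 = -7/2 ≈ -3.5000)
Q(y) = -7/2 + y**2 - 60*y (Q(y) = (y**2 - 60*y) - 7/2 = -7/2 + y**2 - 60*y)
(-13)**2*Q(d(-4, 3)) = (-13)**2*(-7/2 + (-10)**2 - 60*(-10)) = 169*(-7/2 + 100 + 600) = 169*(1393/2) = 235417/2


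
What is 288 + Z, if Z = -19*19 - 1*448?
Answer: -521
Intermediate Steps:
Z = -809 (Z = -361 - 448 = -809)
288 + Z = 288 - 809 = -521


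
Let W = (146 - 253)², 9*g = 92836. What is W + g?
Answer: 195877/9 ≈ 21764.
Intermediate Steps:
g = 92836/9 (g = (⅑)*92836 = 92836/9 ≈ 10315.)
W = 11449 (W = (-107)² = 11449)
W + g = 11449 + 92836/9 = 195877/9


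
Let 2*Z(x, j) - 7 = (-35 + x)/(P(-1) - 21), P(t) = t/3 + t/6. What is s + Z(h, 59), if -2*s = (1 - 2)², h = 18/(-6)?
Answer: 167/43 ≈ 3.8837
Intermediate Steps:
P(t) = t/2 (P(t) = t*(⅓) + t*(⅙) = t/3 + t/6 = t/2)
h = -3 (h = 18*(-⅙) = -3)
Z(x, j) = 371/86 - x/43 (Z(x, j) = 7/2 + ((-35 + x)/((½)*(-1) - 21))/2 = 7/2 + ((-35 + x)/(-½ - 21))/2 = 7/2 + ((-35 + x)/(-43/2))/2 = 7/2 + ((-35 + x)*(-2/43))/2 = 7/2 + (70/43 - 2*x/43)/2 = 7/2 + (35/43 - x/43) = 371/86 - x/43)
s = -½ (s = -(1 - 2)²/2 = -½*(-1)² = -½*1 = -½ ≈ -0.50000)
s + Z(h, 59) = -½ + (371/86 - 1/43*(-3)) = -½ + (371/86 + 3/43) = -½ + 377/86 = 167/43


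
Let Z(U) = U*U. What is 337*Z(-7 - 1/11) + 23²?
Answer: 2114317/121 ≈ 17474.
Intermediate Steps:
Z(U) = U²
337*Z(-7 - 1/11) + 23² = 337*(-7 - 1/11)² + 23² = 337*(-7 - 1*1/11)² + 529 = 337*(-7 - 1/11)² + 529 = 337*(-78/11)² + 529 = 337*(6084/121) + 529 = 2050308/121 + 529 = 2114317/121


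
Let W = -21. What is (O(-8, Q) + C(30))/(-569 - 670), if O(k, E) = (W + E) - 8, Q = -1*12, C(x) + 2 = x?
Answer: 13/1239 ≈ 0.010492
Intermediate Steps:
C(x) = -2 + x
Q = -12
O(k, E) = -29 + E (O(k, E) = (-21 + E) - 8 = -29 + E)
(O(-8, Q) + C(30))/(-569 - 670) = ((-29 - 12) + (-2 + 30))/(-569 - 670) = (-41 + 28)/(-1239) = -13*(-1/1239) = 13/1239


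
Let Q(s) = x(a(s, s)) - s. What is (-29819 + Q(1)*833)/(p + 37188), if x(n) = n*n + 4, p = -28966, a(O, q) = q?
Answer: -26487/8222 ≈ -3.2215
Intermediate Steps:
x(n) = 4 + n**2 (x(n) = n**2 + 4 = 4 + n**2)
Q(s) = 4 + s**2 - s (Q(s) = (4 + s**2) - s = 4 + s**2 - s)
(-29819 + Q(1)*833)/(p + 37188) = (-29819 + (4 + 1**2 - 1*1)*833)/(-28966 + 37188) = (-29819 + (4 + 1 - 1)*833)/8222 = (-29819 + 4*833)*(1/8222) = (-29819 + 3332)*(1/8222) = -26487*1/8222 = -26487/8222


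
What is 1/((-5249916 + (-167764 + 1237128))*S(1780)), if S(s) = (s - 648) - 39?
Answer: -1/4569343336 ≈ -2.1885e-10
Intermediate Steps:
S(s) = -687 + s (S(s) = (-648 + s) - 39 = -687 + s)
1/((-5249916 + (-167764 + 1237128))*S(1780)) = 1/((-5249916 + (-167764 + 1237128))*(-687 + 1780)) = 1/((-5249916 + 1069364)*1093) = (1/1093)/(-4180552) = -1/4180552*1/1093 = -1/4569343336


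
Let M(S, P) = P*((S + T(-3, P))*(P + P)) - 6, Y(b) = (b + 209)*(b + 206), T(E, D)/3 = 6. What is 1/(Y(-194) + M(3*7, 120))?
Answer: 1/1123374 ≈ 8.9018e-7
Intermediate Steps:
T(E, D) = 18 (T(E, D) = 3*6 = 18)
Y(b) = (206 + b)*(209 + b) (Y(b) = (209 + b)*(206 + b) = (206 + b)*(209 + b))
M(S, P) = -6 + 2*P²*(18 + S) (M(S, P) = P*((S + 18)*(P + P)) - 6 = P*((18 + S)*(2*P)) - 6 = P*(2*P*(18 + S)) - 6 = 2*P²*(18 + S) - 6 = -6 + 2*P²*(18 + S))
1/(Y(-194) + M(3*7, 120)) = 1/((43054 + (-194)² + 415*(-194)) + (-6 + 36*120² + 2*(3*7)*120²)) = 1/((43054 + 37636 - 80510) + (-6 + 36*14400 + 2*21*14400)) = 1/(180 + (-6 + 518400 + 604800)) = 1/(180 + 1123194) = 1/1123374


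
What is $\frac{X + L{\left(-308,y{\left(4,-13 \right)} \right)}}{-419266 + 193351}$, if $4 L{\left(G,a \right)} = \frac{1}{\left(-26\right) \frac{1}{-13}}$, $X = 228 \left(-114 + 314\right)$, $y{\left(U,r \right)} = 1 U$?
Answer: $- \frac{364801}{1807320} \approx -0.20185$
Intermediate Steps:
$y{\left(U,r \right)} = U$
$X = 45600$ ($X = 228 \cdot 200 = 45600$)
$L{\left(G,a \right)} = \frac{1}{8}$ ($L{\left(G,a \right)} = \frac{1}{4 \left(- \frac{26}{-13}\right)} = \frac{1}{4 \left(\left(-26\right) \left(- \frac{1}{13}\right)\right)} = \frac{1}{4 \cdot 2} = \frac{1}{4} \cdot \frac{1}{2} = \frac{1}{8}$)
$\frac{X + L{\left(-308,y{\left(4,-13 \right)} \right)}}{-419266 + 193351} = \frac{45600 + \frac{1}{8}}{-419266 + 193351} = \frac{364801}{8 \left(-225915\right)} = \frac{364801}{8} \left(- \frac{1}{225915}\right) = - \frac{364801}{1807320}$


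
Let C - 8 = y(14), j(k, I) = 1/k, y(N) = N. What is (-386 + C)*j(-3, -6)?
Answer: 364/3 ≈ 121.33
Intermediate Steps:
C = 22 (C = 8 + 14 = 22)
(-386 + C)*j(-3, -6) = (-386 + 22)/(-3) = -364*(-1/3) = 364/3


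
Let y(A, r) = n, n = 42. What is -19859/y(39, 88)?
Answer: -2837/6 ≈ -472.83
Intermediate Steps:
y(A, r) = 42
-19859/y(39, 88) = -19859/42 = -19859*1/42 = -2837/6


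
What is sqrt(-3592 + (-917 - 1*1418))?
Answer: I*sqrt(5927) ≈ 76.987*I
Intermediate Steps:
sqrt(-3592 + (-917 - 1*1418)) = sqrt(-3592 + (-917 - 1418)) = sqrt(-3592 - 2335) = sqrt(-5927) = I*sqrt(5927)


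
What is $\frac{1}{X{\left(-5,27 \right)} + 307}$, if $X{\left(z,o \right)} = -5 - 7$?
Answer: $\frac{1}{295} \approx 0.0033898$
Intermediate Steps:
$X{\left(z,o \right)} = -12$ ($X{\left(z,o \right)} = -5 - 7 = -12$)
$\frac{1}{X{\left(-5,27 \right)} + 307} = \frac{1}{-12 + 307} = \frac{1}{295}$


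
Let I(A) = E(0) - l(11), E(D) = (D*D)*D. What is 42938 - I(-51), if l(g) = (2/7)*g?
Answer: 300588/7 ≈ 42941.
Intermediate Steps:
l(g) = 2*g/7 (l(g) = (2*(1/7))*g = 2*g/7)
E(D) = D**3 (E(D) = D**2*D = D**3)
I(A) = -22/7 (I(A) = 0**3 - 2*11/7 = 0 - 1*22/7 = 0 - 22/7 = -22/7)
42938 - I(-51) = 42938 - 1*(-22/7) = 42938 + 22/7 = 300588/7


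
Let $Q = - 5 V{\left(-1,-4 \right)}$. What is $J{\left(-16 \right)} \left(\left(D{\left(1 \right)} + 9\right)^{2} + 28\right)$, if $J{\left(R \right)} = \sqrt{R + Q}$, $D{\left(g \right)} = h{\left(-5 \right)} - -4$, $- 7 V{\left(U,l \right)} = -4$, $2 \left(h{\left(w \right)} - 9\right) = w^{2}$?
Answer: $\frac{4873 i \sqrt{231}}{14} \approx 5290.2 i$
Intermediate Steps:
$h{\left(w \right)} = 9 + \frac{w^{2}}{2}$
$V{\left(U,l \right)} = \frac{4}{7}$ ($V{\left(U,l \right)} = \left(- \frac{1}{7}\right) \left(-4\right) = \frac{4}{7}$)
$Q = - \frac{20}{7}$ ($Q = \left(-5\right) \frac{4}{7} = - \frac{20}{7} \approx -2.8571$)
$D{\left(g \right)} = \frac{51}{2}$ ($D{\left(g \right)} = \left(9 + \frac{\left(-5\right)^{2}}{2}\right) - -4 = \left(9 + \frac{1}{2} \cdot 25\right) + 4 = \left(9 + \frac{25}{2}\right) + 4 = \frac{43}{2} + 4 = \frac{51}{2}$)
$J{\left(R \right)} = \sqrt{- \frac{20}{7} + R}$ ($J{\left(R \right)} = \sqrt{R - \frac{20}{7}} = \sqrt{- \frac{20}{7} + R}$)
$J{\left(-16 \right)} \left(\left(D{\left(1 \right)} + 9\right)^{2} + 28\right) = \frac{\sqrt{-140 + 49 \left(-16\right)}}{7} \left(\left(\frac{51}{2} + 9\right)^{2} + 28\right) = \frac{\sqrt{-140 - 784}}{7} \left(\left(\frac{69}{2}\right)^{2} + 28\right) = \frac{\sqrt{-924}}{7} \left(\frac{4761}{4} + 28\right) = \frac{2 i \sqrt{231}}{7} \cdot \frac{4873}{4} = \frac{4873 i \sqrt{231}}{14}$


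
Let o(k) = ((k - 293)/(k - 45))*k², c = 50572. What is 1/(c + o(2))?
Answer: 43/2175760 ≈ 1.9763e-5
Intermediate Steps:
o(k) = k²*(-293 + k)/(-45 + k) (o(k) = ((-293 + k)/(-45 + k))*k² = k²*(-293 + k)/(-45 + k))
1/(c + o(2)) = 1/(50572 + 2²*(-293 + 2)/(-45 + 2)) = 1/(50572 + 4*(-291)/(-43)) = 1/(50572 + 4*(-1/43)*(-291)) = 1/(50572 + 1164/43) = 1/(2175760/43) = 43/2175760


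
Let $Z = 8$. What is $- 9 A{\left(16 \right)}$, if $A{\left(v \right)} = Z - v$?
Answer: $72$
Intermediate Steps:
$A{\left(v \right)} = 8 - v$
$- 9 A{\left(16 \right)} = - 9 \left(8 - 16\right) = \left(-9\right) \left(-8\right) = 72$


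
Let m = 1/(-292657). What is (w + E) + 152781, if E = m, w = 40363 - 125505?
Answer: 19795026822/292657 ≈ 67639.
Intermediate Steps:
w = -85142
m = -1/292657 ≈ -3.4170e-6
E = -1/292657 ≈ -3.4170e-6
(w + E) + 152781 = (-85142 - 1/292657) + 152781 = -24917402295/292657 + 152781 = 19795026822/292657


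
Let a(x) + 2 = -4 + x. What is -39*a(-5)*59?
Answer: 25311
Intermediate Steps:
a(x) = -6 + x (a(x) = -2 + (-4 + x) = -6 + x)
-39*a(-5)*59 = -39*(-6 - 5)*59 = -39*(-11)*59 = 429*59 = 25311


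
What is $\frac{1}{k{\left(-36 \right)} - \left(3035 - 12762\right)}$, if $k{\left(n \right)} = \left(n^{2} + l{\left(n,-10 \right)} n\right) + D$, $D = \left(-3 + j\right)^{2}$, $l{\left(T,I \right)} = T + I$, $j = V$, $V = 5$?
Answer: $\frac{1}{12683} \approx 7.8846 \cdot 10^{-5}$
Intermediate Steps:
$j = 5$
$l{\left(T,I \right)} = I + T$
$D = 4$ ($D = \left(-3 + 5\right)^{2} = 2^{2} = 4$)
$k{\left(n \right)} = 4 + n^{2} + n \left(-10 + n\right)$ ($k{\left(n \right)} = \left(n^{2} + \left(-10 + n\right) n\right) + 4 = \left(n^{2} + n \left(-10 + n\right)\right) + 4 = 4 + n^{2} + n \left(-10 + n\right)$)
$\frac{1}{k{\left(-36 \right)} - \left(3035 - 12762\right)} = \frac{1}{\left(4 + \left(-36\right)^{2} - 36 \left(-10 - 36\right)\right) - \left(3035 - 12762\right)} = \frac{1}{\left(4 + 1296 - -1656\right) - -9727} = \frac{1}{\left(4 + 1296 + 1656\right) + 9727} = \frac{1}{2956 + 9727} = \frac{1}{12683}$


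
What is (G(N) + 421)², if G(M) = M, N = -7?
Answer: 171396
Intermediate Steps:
(G(N) + 421)² = (-7 + 421)² = 414² = 171396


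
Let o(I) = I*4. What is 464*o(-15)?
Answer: -27840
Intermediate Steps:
o(I) = 4*I
464*o(-15) = 464*(4*(-15)) = 464*(-60) = -27840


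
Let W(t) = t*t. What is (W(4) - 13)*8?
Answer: 24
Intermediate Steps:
W(t) = t²
(W(4) - 13)*8 = (4² - 13)*8 = (16 - 13)*8 = 3*8 = 24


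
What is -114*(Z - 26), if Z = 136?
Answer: -12540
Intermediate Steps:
-114*(Z - 26) = -114*(136 - 26) = -114*110 = -12540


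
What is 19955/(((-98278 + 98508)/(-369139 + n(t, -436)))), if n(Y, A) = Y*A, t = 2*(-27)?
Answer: -1379269645/46 ≈ -2.9984e+7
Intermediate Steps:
t = -54
n(Y, A) = A*Y
19955/(((-98278 + 98508)/(-369139 + n(t, -436)))) = 19955/(((-98278 + 98508)/(-369139 - 436*(-54)))) = 19955/((230/(-369139 + 23544))) = 19955/((230/(-345595))) = 19955/((230*(-1/345595))) = 19955/(-46/69119) = 19955*(-69119/46) = -1379269645/46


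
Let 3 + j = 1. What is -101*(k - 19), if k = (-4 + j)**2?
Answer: -1717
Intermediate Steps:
j = -2 (j = -3 + 1 = -2)
k = 36 (k = (-4 - 2)**2 = (-6)**2 = 36)
-101*(k - 19) = -101*(36 - 19) = -101*17 = -1717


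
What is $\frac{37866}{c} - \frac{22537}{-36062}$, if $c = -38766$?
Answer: $- \frac{6305825}{17922814} \approx -0.35183$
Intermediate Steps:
$\frac{37866}{c} - \frac{22537}{-36062} = \frac{37866}{-38766} - \frac{22537}{-36062} = 37866 \left(- \frac{1}{38766}\right) - - \frac{22537}{36062} = - \frac{6311}{6461} + \frac{22537}{36062} = - \frac{6305825}{17922814}$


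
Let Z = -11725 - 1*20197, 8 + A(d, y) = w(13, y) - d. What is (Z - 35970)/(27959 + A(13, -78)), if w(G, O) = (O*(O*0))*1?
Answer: -33946/13969 ≈ -2.4301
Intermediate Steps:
w(G, O) = 0 (w(G, O) = (O*0)*1 = 0*1 = 0)
A(d, y) = -8 - d (A(d, y) = -8 + (0 - d) = -8 - d)
Z = -31922 (Z = -11725 - 20197 = -31922)
(Z - 35970)/(27959 + A(13, -78)) = (-31922 - 35970)/(27959 + (-8 - 1*13)) = -67892/(27959 + (-8 - 13)) = -67892/(27959 - 21) = -67892/27938 = -67892*1/27938 = -33946/13969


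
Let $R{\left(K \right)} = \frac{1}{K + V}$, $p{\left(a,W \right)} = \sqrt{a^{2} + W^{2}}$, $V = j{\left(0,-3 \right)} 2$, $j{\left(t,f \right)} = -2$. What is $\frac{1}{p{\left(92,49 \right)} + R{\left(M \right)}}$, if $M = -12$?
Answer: $\frac{16}{2781439} + \frac{256 \sqrt{10865}}{2781439} \approx 0.0095994$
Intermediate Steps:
$V = -4$ ($V = \left(-2\right) 2 = -4$)
$p{\left(a,W \right)} = \sqrt{W^{2} + a^{2}}$
$R{\left(K \right)} = \frac{1}{-4 + K}$ ($R{\left(K \right)} = \frac{1}{K - 4} = \frac{1}{-4 + K}$)
$\frac{1}{p{\left(92,49 \right)} + R{\left(M \right)}} = \frac{1}{\sqrt{49^{2} + 92^{2}} + \frac{1}{-4 - 12}} = \frac{1}{\sqrt{2401 + 8464} + \frac{1}{-16}} = \frac{1}{\sqrt{10865} - \frac{1}{16}} = \frac{1}{- \frac{1}{16} + \sqrt{10865}}$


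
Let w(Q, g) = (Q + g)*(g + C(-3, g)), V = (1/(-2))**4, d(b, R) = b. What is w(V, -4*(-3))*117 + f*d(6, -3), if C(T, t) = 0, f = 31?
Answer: 68487/4 ≈ 17122.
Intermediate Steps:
V = 1/16 (V = (-1/2)**4 = 1/16 ≈ 0.062500)
w(Q, g) = g*(Q + g) (w(Q, g) = (Q + g)*(g + 0) = (Q + g)*g = g*(Q + g))
w(V, -4*(-3))*117 + f*d(6, -3) = ((-4*(-3))*(1/16 - 4*(-3)))*117 + 31*6 = (12*(1/16 + 12))*117 + 186 = (12*(193/16))*117 + 186 = (579/4)*117 + 186 = 67743/4 + 186 = 68487/4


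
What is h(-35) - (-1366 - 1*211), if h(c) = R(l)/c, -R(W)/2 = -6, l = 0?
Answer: 55183/35 ≈ 1576.7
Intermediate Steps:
R(W) = 12 (R(W) = -2*(-6) = 12)
h(c) = 12/c
h(-35) - (-1366 - 1*211) = 12/(-35) - (-1366 - 1*211) = 12*(-1/35) - (-1366 - 211) = -12/35 - 1*(-1577) = -12/35 + 1577 = 55183/35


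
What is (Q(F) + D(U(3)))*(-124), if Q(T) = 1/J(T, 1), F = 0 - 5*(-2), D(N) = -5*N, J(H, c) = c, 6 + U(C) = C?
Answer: -1984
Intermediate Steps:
U(C) = -6 + C
F = 10 (F = 0 + 10 = 10)
Q(T) = 1 (Q(T) = 1/1 = 1)
(Q(F) + D(U(3)))*(-124) = (1 - 5*(-6 + 3))*(-124) = (1 - 5*(-3))*(-124) = (1 + 15)*(-124) = 16*(-124) = -1984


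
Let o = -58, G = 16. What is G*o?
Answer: -928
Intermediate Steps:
G*o = 16*(-58) = -928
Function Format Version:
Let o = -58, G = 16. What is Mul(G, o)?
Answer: -928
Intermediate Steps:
Mul(G, o) = Mul(16, -58) = -928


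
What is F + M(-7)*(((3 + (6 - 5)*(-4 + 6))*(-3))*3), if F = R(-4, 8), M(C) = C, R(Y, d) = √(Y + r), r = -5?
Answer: 315 + 3*I ≈ 315.0 + 3.0*I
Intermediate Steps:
R(Y, d) = √(-5 + Y) (R(Y, d) = √(Y - 5) = √(-5 + Y))
F = 3*I (F = √(-5 - 4) = √(-9) = 3*I ≈ 3.0*I)
F + M(-7)*(((3 + (6 - 5)*(-4 + 6))*(-3))*3) = 3*I - 7*(3 + (6 - 5)*(-4 + 6))*(-3)*3 = 3*I - 7*(3 + 1*2)*(-3)*3 = 3*I - 7*(3 + 2)*(-3)*3 = 3*I - 7*5*(-3)*3 = 3*I - (-105)*3 = 3*I - 7*(-45) = 3*I + 315 = 315 + 3*I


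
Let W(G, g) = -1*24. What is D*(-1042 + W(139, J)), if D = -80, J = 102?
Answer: 85280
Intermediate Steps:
W(G, g) = -24
D*(-1042 + W(139, J)) = -80*(-1042 - 24) = -80*(-1066) = 85280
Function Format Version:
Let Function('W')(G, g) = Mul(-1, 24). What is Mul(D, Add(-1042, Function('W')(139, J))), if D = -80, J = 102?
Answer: 85280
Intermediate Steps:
Function('W')(G, g) = -24
Mul(D, Add(-1042, Function('W')(139, J))) = Mul(-80, Add(-1042, -24)) = Mul(-80, -1066) = 85280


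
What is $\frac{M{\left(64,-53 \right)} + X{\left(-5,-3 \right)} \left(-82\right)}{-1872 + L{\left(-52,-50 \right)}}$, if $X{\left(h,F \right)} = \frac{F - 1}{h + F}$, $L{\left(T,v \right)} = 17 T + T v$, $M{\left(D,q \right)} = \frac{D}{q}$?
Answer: $\frac{2237}{8268} \approx 0.27056$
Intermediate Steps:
$X{\left(h,F \right)} = \frac{-1 + F}{F + h}$
$\frac{M{\left(64,-53 \right)} + X{\left(-5,-3 \right)} \left(-82\right)}{-1872 + L{\left(-52,-50 \right)}} = \frac{\frac{64}{-53} + \frac{-1 - 3}{-3 - 5} \left(-82\right)}{-1872 - 52 \left(17 - 50\right)} = \frac{64 \left(- \frac{1}{53}\right) + \frac{1}{-8} \left(-4\right) \left(-82\right)}{-1872 - -1716} = \frac{- \frac{64}{53} + \left(- \frac{1}{8}\right) \left(-4\right) \left(-82\right)}{-1872 + 1716} = \frac{- \frac{64}{53} + \frac{1}{2} \left(-82\right)}{-156} = \left(- \frac{64}{53} - 41\right) \left(- \frac{1}{156}\right) = \left(- \frac{2237}{53}\right) \left(- \frac{1}{156}\right) = \frac{2237}{8268}$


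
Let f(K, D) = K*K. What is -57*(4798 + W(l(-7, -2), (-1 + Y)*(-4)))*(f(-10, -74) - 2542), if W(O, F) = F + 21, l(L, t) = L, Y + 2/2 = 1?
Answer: 671332662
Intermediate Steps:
Y = 0 (Y = -1 + 1 = 0)
f(K, D) = K²
W(O, F) = 21 + F
-57*(4798 + W(l(-7, -2), (-1 + Y)*(-4)))*(f(-10, -74) - 2542) = -57*(4798 + (21 + (-1 + 0)*(-4)))*((-10)² - 2542) = -57*(4798 + (21 - 1*(-4)))*(100 - 2542) = -57*(4798 + (21 + 4))*(-2442) = -57*(4798 + 25)*(-2442) = -274911*(-2442) = -57*(-11777766) = 671332662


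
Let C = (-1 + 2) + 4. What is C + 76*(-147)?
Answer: -11167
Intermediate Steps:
C = 5 (C = 1 + 4 = 5)
C + 76*(-147) = 5 + 76*(-147) = 5 - 11172 = -11167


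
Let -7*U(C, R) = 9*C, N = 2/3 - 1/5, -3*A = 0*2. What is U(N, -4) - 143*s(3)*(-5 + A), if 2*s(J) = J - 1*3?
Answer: -⅗ ≈ -0.60000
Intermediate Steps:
s(J) = -3/2 + J/2 (s(J) = (J - 1*3)/2 = (J - 3)/2 = (-3 + J)/2 = -3/2 + J/2)
A = 0 (A = -0*2 = -⅓*0 = 0)
N = 7/15 (N = 2*(⅓) - 1*⅕ = ⅔ - ⅕ = 7/15 ≈ 0.46667)
U(C, R) = -9*C/7
U(N, -4) - 143*s(3)*(-5 + A) = -9/7*7/15 - 143*(-3/2 + (½)*3)*(-5 + 0) = -⅗ - 143*(-3/2 + 3/2)*(-5) = -⅗ - 0*(-5) = -⅗ - 143*0 = -⅗ + 0 = -⅗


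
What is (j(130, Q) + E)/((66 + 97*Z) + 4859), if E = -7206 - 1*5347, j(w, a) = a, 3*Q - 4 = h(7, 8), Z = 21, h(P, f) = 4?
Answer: -37651/20886 ≈ -1.8027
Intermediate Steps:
Q = 8/3 (Q = 4/3 + (⅓)*4 = 4/3 + 4/3 = 8/3 ≈ 2.6667)
E = -12553 (E = -7206 - 5347 = -12553)
(j(130, Q) + E)/((66 + 97*Z) + 4859) = (8/3 - 12553)/((66 + 97*21) + 4859) = -37651/(3*((66 + 2037) + 4859)) = -37651/(3*(2103 + 4859)) = -37651/3/6962 = -37651/3*1/6962 = -37651/20886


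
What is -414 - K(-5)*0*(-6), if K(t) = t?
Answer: -414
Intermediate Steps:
-414 - K(-5)*0*(-6) = -414 - (-5*0)*(-6) = -414 - 0*(-6) = -414 - 1*0 = -414 + 0 = -414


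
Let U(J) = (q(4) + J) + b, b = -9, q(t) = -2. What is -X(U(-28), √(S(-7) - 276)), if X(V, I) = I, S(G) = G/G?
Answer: -5*I*√11 ≈ -16.583*I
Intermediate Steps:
S(G) = 1
U(J) = -11 + J (U(J) = (-2 + J) - 9 = -11 + J)
-X(U(-28), √(S(-7) - 276)) = -√(1 - 276) = -√(-275) = -5*I*√11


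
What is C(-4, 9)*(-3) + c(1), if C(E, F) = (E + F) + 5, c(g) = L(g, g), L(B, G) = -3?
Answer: -33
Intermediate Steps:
c(g) = -3
C(E, F) = 5 + E + F
C(-4, 9)*(-3) + c(1) = (5 - 4 + 9)*(-3) - 3 = 10*(-3) - 3 = -30 - 3 = -33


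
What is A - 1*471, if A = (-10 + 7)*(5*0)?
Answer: -471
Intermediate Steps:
A = 0 (A = -3*0 = 0)
A - 1*471 = 0 - 1*471 = 0 - 471 = -471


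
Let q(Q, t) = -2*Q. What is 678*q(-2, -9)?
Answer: 2712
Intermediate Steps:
678*q(-2, -9) = 678*(-2*(-2)) = 678*4 = 2712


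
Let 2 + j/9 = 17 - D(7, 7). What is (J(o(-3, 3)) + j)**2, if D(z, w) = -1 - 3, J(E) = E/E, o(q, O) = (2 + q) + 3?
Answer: 29584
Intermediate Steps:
o(q, O) = 5 + q
J(E) = 1
D(z, w) = -4
j = 171 (j = -18 + 9*(17 - 1*(-4)) = -18 + 9*(17 + 4) = -18 + 9*21 = -18 + 189 = 171)
(J(o(-3, 3)) + j)**2 = (1 + 171)**2 = 172**2 = 29584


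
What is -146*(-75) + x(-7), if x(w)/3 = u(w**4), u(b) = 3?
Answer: 10959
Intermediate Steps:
x(w) = 9 (x(w) = 3*3 = 9)
-146*(-75) + x(-7) = -146*(-75) + 9 = 10950 + 9 = 10959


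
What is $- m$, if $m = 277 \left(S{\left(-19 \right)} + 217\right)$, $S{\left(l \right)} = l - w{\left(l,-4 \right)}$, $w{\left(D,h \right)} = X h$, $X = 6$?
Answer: $-61494$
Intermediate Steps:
$w{\left(D,h \right)} = 6 h$
$S{\left(l \right)} = 24 + l$ ($S{\left(l \right)} = l - 6 \left(-4\right) = l - -24 = l + 24 = 24 + l$)
$m = 61494$ ($m = 277 \left(\left(24 - 19\right) + 217\right) = 277 \left(5 + 217\right) = 277 \cdot 222 = 61494$)
$- m = \left(-1\right) 61494 = -61494$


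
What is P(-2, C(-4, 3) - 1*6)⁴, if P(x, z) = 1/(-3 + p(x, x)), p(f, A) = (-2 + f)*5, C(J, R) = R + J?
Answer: 1/279841 ≈ 3.5735e-6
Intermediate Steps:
C(J, R) = J + R
p(f, A) = -10 + 5*f
P(x, z) = 1/(-13 + 5*x) (P(x, z) = 1/(-3 + (-10 + 5*x)) = 1/(-13 + 5*x))
P(-2, C(-4, 3) - 1*6)⁴ = (1/(-13 + 5*(-2)))⁴ = (1/(-13 - 10))⁴ = (1/(-23))⁴ = (-1/23)⁴ = 1/279841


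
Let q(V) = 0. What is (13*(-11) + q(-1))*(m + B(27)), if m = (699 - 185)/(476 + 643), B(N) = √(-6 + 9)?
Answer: -73502/1119 - 143*√3 ≈ -313.37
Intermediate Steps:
B(N) = √3
m = 514/1119 ≈ 0.45934
(13*(-11) + q(-1))*(m + B(27)) = (13*(-11) + 0)*(514/1119 + √3) = (-143 + 0)*(514/1119 + √3) = -143*(514/1119 + √3) = -73502/1119 - 143*√3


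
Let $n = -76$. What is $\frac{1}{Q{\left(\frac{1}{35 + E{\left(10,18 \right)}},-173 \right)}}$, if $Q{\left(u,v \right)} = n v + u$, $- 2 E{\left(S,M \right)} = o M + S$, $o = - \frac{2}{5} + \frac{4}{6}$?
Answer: $\frac{138}{1814429} \approx 7.6057 \cdot 10^{-5}$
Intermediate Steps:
$o = \frac{4}{15}$ ($o = \left(-2\right) \frac{1}{5} + 4 \cdot \frac{1}{6} = - \frac{2}{5} + \frac{2}{3} = \frac{4}{15} \approx 0.26667$)
$E{\left(S,M \right)} = - \frac{2 M}{15} - \frac{S}{2}$ ($E{\left(S,M \right)} = - \frac{\frac{4 M}{15} + S}{2} = - \frac{S + \frac{4 M}{15}}{2} = - \frac{2 M}{15} - \frac{S}{2}$)
$Q{\left(u,v \right)} = u - 76 v$ ($Q{\left(u,v \right)} = - 76 v + u = u - 76 v$)
$\frac{1}{Q{\left(\frac{1}{35 + E{\left(10,18 \right)}},-173 \right)}} = \frac{1}{\frac{1}{35 - \frac{37}{5}} - -13148} = \frac{1}{\frac{1}{35 - \frac{37}{5}} + 13148} = \frac{1}{\frac{1}{\frac{138}{5}} + 13148} = \frac{1}{\frac{5}{138} + 13148} = \frac{1}{\frac{1814429}{138}} = \frac{138}{1814429}$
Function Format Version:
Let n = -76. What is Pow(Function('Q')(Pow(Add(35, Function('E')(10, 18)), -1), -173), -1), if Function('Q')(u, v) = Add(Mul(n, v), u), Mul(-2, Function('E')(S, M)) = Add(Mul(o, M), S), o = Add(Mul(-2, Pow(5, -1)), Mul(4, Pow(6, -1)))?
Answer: Rational(138, 1814429) ≈ 7.6057e-5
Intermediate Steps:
o = Rational(4, 15) (o = Add(Mul(-2, Rational(1, 5)), Mul(4, Rational(1, 6))) = Add(Rational(-2, 5), Rational(2, 3)) = Rational(4, 15) ≈ 0.26667)
Function('E')(S, M) = Add(Mul(Rational(-2, 15), M), Mul(Rational(-1, 2), S)) (Function('E')(S, M) = Mul(Rational(-1, 2), Add(Mul(Rational(4, 15), M), S)) = Mul(Rational(-1, 2), Add(S, Mul(Rational(4, 15), M))) = Add(Mul(Rational(-2, 15), M), Mul(Rational(-1, 2), S)))
Function('Q')(u, v) = Add(u, Mul(-76, v)) (Function('Q')(u, v) = Add(Mul(-76, v), u) = Add(u, Mul(-76, v)))
Pow(Function('Q')(Pow(Add(35, Function('E')(10, 18)), -1), -173), -1) = Pow(Add(Pow(Add(35, Add(Mul(Rational(-2, 15), 18), Mul(Rational(-1, 2), 10))), -1), Mul(-76, -173)), -1) = Pow(Add(Pow(Add(35, Add(Rational(-12, 5), -5)), -1), 13148), -1) = Pow(Add(Pow(Add(35, Rational(-37, 5)), -1), 13148), -1) = Pow(Add(Pow(Rational(138, 5), -1), 13148), -1) = Pow(Add(Rational(5, 138), 13148), -1) = Pow(Rational(1814429, 138), -1) = Rational(138, 1814429)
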